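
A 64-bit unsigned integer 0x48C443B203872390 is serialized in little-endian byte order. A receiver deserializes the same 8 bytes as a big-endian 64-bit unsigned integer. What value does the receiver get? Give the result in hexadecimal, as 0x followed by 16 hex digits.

0x90238703B243C448

Stored little-endian, the bytes at ascending addresses are 90 23 87 03 B2 43 C4 48.
Read back as big-endian, the last byte is least significant, giving 0x90238703B243C448.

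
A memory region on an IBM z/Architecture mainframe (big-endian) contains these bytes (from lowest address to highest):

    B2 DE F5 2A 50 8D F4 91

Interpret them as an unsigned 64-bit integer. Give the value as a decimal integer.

12889008745669850257

Big-endian: lowest address holds the most-significant byte.
The bytes are already most-significant first: 0xB2DEF52A508DF491.
0xB2DEF52A508DF491 = 12889008745669850257.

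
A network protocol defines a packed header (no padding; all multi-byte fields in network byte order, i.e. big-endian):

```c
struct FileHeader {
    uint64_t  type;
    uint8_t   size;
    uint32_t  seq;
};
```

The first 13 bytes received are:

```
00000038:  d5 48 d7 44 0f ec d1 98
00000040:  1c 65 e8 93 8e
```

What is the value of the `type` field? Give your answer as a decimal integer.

`type` is the first field, at byte offset 0, occupying 8 bytes.
Bytes at offsets 0..7: D5 48 D7 44 0F EC D1 98.
In big-endian order the high byte comes first in memory.
The bytes are already most-significant first: 0xD548D7440FECD198.
0xD548D7440FECD198 = 15368770415726743960.

15368770415726743960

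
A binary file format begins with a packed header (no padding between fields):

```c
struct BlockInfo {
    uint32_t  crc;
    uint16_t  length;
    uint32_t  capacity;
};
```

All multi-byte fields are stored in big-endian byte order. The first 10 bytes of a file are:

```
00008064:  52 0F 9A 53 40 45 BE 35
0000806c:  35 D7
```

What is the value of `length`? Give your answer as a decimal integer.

`length` follows `crc` (4 bytes), so it starts at byte offset 4 and occupies 2 bytes.
Bytes at offsets 4..5: 40 45.
Big-endian: lowest address holds the most-significant byte.
The bytes are already most-significant first: 0x4045.
0x4045 = 16453.

16453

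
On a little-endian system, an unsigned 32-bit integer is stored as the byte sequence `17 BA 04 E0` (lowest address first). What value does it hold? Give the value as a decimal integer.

3758406167

In little-endian order the low byte comes first in memory.
Reassemble most-significant byte first: E0 04 BA 17 → 0xE004BA17.
0xE004BA17 = 3758406167.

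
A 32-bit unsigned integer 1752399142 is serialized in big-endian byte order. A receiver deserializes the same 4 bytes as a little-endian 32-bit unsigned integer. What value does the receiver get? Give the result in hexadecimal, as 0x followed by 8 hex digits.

0x267D7368

1752399142 in 32-bit hexadecimal is 0x68737D26.
Stored big-endian, the bytes at ascending addresses are 68 73 7D 26.
Read back as little-endian, the first byte is least significant, giving 0x267D7368.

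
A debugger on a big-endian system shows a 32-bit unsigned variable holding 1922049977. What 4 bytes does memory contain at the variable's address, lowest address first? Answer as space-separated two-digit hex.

1922049977 in hexadecimal, padded to 32 bits, is 0x729027B9.
Split into bytes (most-significant first): 72 90 27 B9.
In big-endian order the high byte comes first in memory.
So the memory order matches the most-significant-first order: 72 90 27 B9.

72 90 27 B9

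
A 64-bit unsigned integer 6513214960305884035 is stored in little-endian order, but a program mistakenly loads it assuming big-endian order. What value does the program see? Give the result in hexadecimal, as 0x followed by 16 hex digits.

0x83CBCA767F96635A

6513214960305884035 in 64-bit hexadecimal is 0x5A63967F76CACB83.
Stored little-endian, the bytes at ascending addresses are 83 CB CA 76 7F 96 63 5A.
Read back as big-endian, the last byte is least significant, giving 0x83CBCA767F96635A.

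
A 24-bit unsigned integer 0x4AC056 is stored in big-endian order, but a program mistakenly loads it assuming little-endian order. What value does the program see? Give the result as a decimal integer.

Stored big-endian, the bytes at ascending addresses are 4A C0 56.
Read back as little-endian, the first byte is least significant, giving 0x56C04A.
0x56C04A = 5685322.

5685322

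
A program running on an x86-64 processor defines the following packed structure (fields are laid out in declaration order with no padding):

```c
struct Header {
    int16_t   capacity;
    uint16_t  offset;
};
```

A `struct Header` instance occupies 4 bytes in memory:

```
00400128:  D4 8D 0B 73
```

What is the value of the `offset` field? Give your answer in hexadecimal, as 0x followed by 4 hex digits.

0x730B

`offset` follows `capacity` (2 bytes), so it starts at byte offset 2 and occupies 2 bytes.
Bytes at offsets 2..3: 0B 73.
Little-endian stores the least-significant byte at the lowest address.
Reassemble most-significant byte first: 73 0B → 0x730B.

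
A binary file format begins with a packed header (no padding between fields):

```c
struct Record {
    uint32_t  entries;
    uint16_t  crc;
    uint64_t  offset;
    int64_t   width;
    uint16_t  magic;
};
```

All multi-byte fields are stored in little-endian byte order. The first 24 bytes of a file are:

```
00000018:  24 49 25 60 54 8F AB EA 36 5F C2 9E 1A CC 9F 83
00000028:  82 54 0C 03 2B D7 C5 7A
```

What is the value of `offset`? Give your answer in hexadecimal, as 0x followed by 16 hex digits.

0xCC1A9EC25F36EAAB

`offset` follows `entries` (4 B), `crc` (2 B), so it starts at offset 4 + 2 = 6 and occupies 8 bytes.
Bytes at offsets 6..13: AB EA 36 5F C2 9E 1A CC.
Little-endian stores the least-significant byte at the lowest address.
Reassemble most-significant byte first: CC 1A 9E C2 5F 36 EA AB → 0xCC1A9EC25F36EAAB.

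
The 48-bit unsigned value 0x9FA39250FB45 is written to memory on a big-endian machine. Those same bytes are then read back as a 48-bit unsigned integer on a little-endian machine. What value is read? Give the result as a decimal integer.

Stored big-endian, the bytes at ascending addresses are 9F A3 92 50 FB 45.
Read back as little-endian, the first byte is least significant, giving 0x45FB5092A39F.
0x45FB5092A39F = 76945690895263.

76945690895263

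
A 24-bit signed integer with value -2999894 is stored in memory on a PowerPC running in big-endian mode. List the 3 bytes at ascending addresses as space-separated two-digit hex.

Two's complement of -2999894 in 24 bits: 2999894 = 0x2DC656; invert → 0xD239A9; add 1 → 0xD239AA.
Split into bytes (most-significant first): D2 39 AA.
Big-endian: lowest address holds the most-significant byte.
So the memory order matches the most-significant-first order: D2 39 AA.

D2 39 AA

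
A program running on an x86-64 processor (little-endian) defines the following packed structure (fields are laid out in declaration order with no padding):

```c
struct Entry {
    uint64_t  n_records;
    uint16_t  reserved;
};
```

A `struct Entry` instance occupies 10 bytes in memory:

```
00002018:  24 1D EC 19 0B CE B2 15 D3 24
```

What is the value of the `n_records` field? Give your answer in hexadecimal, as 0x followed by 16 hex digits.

0x15B2CE0B19EC1D24

`n_records` is the first field, at byte offset 0, occupying 8 bytes.
Bytes at offsets 0..7: 24 1D EC 19 0B CE B2 15.
Little-endian stores the least-significant byte at the lowest address.
Reassemble most-significant byte first: 15 B2 CE 0B 19 EC 1D 24 → 0x15B2CE0B19EC1D24.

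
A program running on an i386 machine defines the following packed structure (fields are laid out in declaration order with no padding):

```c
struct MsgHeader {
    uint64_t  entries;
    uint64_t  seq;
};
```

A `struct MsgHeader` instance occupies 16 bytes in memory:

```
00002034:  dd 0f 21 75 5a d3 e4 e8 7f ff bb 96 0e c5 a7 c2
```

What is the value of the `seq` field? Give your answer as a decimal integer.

14026396230917816191

`seq` follows `entries` (8 bytes), so it starts at byte offset 8 and occupies 8 bytes.
Bytes at offsets 8..15: 7F FF BB 96 0E C5 A7 C2.
Little-endian: lowest address holds the least-significant byte.
Reassemble most-significant byte first: C2 A7 C5 0E 96 BB FF 7F → 0xC2A7C50E96BBFF7F.
0xC2A7C50E96BBFF7F = 14026396230917816191.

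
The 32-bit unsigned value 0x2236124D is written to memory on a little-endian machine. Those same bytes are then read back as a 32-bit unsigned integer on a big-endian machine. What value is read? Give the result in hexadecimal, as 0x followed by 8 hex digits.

0x4D123622

Stored little-endian, the bytes at ascending addresses are 4D 12 36 22.
Read back as big-endian, the last byte is least significant, giving 0x4D123622.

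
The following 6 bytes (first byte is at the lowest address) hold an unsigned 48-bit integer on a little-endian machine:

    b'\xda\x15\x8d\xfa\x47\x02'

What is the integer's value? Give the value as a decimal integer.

Little-endian: lowest address holds the least-significant byte.
Reassemble most-significant byte first: 02 47 FA 8D 15 DA → 0x0247FA8D15DA.
0x0247FA8D15DA = 2508169483738.

2508169483738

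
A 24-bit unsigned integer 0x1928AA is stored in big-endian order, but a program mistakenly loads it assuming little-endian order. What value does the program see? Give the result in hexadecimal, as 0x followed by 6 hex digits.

Stored big-endian, the bytes at ascending addresses are 19 28 AA.
Read back as little-endian, the first byte is least significant, giving 0xAA2819.

0xAA2819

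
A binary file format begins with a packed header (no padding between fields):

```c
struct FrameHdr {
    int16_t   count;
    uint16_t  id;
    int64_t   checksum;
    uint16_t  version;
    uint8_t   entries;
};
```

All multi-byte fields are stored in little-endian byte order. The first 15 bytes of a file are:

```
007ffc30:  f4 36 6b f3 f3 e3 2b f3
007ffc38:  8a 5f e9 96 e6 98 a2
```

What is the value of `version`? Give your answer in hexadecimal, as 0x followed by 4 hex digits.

0x98E6

`version` follows `count` (2 B), `id` (2 B), `checksum` (8 B), so it starts at offset 2 + 2 + 8 = 12 and occupies 2 bytes.
Bytes at offsets 12..13: E6 98.
In little-endian order the low byte comes first in memory.
Reassemble most-significant byte first: 98 E6 → 0x98E6.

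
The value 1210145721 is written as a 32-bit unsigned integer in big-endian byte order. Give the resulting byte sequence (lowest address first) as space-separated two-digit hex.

48 21 5B B9

1210145721 in hexadecimal, padded to 32 bits, is 0x48215BB9.
Split into bytes (most-significant first): 48 21 5B B9.
Big-endian stores the most-significant byte at the lowest address.
So the memory order matches the most-significant-first order: 48 21 5B B9.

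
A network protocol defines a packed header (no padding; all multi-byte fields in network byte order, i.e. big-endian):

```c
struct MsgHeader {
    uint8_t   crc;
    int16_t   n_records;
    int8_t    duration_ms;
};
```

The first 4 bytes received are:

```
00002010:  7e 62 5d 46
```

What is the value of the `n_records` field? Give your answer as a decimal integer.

`n_records` follows `crc` (1 byte), so it starts at byte offset 1 and occupies 2 bytes.
Bytes at offsets 1..2: 62 5D.
Big-endian stores the most-significant byte at the lowest address.
The bytes are already most-significant first: 0x625D.
0x625D = 25181.

25181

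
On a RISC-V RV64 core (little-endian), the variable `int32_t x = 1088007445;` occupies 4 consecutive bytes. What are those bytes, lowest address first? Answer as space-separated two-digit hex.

15 AD D9 40

1088007445 in hexadecimal, padded to 32 bits, is 0x40D9AD15.
Split into bytes (most-significant first): 40 D9 AD 15.
Little-endian: lowest address holds the least-significant byte.
So at ascending addresses the bytes are 15 AD D9 40.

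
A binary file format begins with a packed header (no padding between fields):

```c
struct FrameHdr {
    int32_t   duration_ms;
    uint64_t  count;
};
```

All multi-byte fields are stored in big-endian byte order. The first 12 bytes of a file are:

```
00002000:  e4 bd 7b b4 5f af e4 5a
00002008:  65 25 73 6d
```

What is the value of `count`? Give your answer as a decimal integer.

6894980631422661485

`count` follows `duration_ms` (4 bytes), so it starts at byte offset 4 and occupies 8 bytes.
Bytes at offsets 4..11: 5F AF E4 5A 65 25 73 6D.
Big-endian stores the most-significant byte at the lowest address.
The bytes are already most-significant first: 0x5FAFE45A6525736D.
0x5FAFE45A6525736D = 6894980631422661485.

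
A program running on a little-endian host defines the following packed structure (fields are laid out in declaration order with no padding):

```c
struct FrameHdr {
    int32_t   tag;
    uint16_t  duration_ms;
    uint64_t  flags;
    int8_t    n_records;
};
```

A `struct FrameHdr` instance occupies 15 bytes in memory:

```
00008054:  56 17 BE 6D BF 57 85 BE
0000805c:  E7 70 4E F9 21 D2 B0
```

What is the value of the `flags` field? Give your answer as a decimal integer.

`flags` follows `tag` (4 B), `duration_ms` (2 B), so it starts at offset 4 + 2 = 6 and occupies 8 bytes.
Bytes at offsets 6..13: 85 BE E7 70 4E F9 21 D2.
Little-endian: lowest address holds the least-significant byte.
Reassemble most-significant byte first: D2 21 F9 4E 70 E7 BE 85 → 0xD221F94E70E7BE85.
0xD221F94E70E7BE85 = 15141657537493319301.

15141657537493319301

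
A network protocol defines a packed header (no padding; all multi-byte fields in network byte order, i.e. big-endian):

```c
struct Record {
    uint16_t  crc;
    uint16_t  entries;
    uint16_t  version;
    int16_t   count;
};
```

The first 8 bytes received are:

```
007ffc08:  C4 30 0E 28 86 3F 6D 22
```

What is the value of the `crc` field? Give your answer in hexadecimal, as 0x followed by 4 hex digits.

`crc` is the first field, at byte offset 0, occupying 2 bytes.
Bytes at offsets 0..1: C4 30.
Big-endian: lowest address holds the most-significant byte.
The bytes are already most-significant first: 0xC430.

0xC430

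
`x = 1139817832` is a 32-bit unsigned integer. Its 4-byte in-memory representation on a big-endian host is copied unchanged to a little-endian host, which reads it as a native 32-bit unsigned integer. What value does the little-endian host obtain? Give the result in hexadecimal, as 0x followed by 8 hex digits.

0x683DF043

1139817832 in 32-bit hexadecimal is 0x43F03D68.
Stored big-endian, the bytes at ascending addresses are 43 F0 3D 68.
Read back as little-endian, the first byte is least significant, giving 0x683DF043.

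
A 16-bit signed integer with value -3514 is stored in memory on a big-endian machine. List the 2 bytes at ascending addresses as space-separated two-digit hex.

Two's complement of -3514 in 16 bits: 3514 = 0x0DBA; invert → 0xF245; add 1 → 0xF246.
Split into bytes (most-significant first): F2 46.
Big-endian stores the most-significant byte at the lowest address.
So the memory order matches the most-significant-first order: F2 46.

F2 46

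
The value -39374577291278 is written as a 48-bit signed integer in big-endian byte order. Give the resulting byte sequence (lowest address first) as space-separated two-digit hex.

DC 30 64 4E AF F2

Two's complement of -39374577291278 in 48 bits: 39374577291278 = 0x23CF9BB1500E; invert → 0xDC30644EAFF1; add 1 → 0xDC30644EAFF2.
Split into bytes (most-significant first): DC 30 64 4E AF F2.
Big-endian stores the most-significant byte at the lowest address.
So the memory order matches the most-significant-first order: DC 30 64 4E AF F2.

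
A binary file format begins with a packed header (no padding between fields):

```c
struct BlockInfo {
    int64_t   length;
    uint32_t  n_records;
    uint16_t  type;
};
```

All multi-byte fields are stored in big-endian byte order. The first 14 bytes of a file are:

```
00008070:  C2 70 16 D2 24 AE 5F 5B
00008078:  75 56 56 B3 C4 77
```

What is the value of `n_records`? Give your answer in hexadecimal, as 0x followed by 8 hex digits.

`n_records` follows `length` (8 bytes), so it starts at byte offset 8 and occupies 4 bytes.
Bytes at offsets 8..11: 75 56 56 B3.
Big-endian stores the most-significant byte at the lowest address.
The bytes are already most-significant first: 0x755656B3.

0x755656B3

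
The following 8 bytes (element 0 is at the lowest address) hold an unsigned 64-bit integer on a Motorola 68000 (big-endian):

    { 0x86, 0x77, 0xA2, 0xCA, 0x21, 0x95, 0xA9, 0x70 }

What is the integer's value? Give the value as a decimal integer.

9689392112341461360

Big-endian stores the most-significant byte at the lowest address.
The bytes are already most-significant first: 0x8677A2CA2195A970.
0x8677A2CA2195A970 = 9689392112341461360.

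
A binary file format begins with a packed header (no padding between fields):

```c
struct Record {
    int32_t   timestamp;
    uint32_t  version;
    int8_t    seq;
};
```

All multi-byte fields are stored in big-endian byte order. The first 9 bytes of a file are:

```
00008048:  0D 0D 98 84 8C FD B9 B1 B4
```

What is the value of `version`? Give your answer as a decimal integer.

2365438385

`version` follows `timestamp` (4 bytes), so it starts at byte offset 4 and occupies 4 bytes.
Bytes at offsets 4..7: 8C FD B9 B1.
Big-endian stores the most-significant byte at the lowest address.
The bytes are already most-significant first: 0x8CFDB9B1.
0x8CFDB9B1 = 2365438385.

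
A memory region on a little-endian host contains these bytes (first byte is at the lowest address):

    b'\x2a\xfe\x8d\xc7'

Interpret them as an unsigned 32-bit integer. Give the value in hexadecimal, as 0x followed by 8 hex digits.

In little-endian order the low byte comes first in memory.
Reassemble most-significant byte first: C7 8D FE 2A → 0xC78DFE2A.

0xC78DFE2A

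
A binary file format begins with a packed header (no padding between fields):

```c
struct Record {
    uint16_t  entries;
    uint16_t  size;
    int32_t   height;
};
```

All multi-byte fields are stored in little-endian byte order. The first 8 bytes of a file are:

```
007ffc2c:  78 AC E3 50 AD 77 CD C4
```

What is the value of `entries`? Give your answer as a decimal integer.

44152

`entries` is the first field, at byte offset 0, occupying 2 bytes.
Bytes at offsets 0..1: 78 AC.
In little-endian order the low byte comes first in memory.
Reassemble most-significant byte first: AC 78 → 0xAC78.
0xAC78 = 44152.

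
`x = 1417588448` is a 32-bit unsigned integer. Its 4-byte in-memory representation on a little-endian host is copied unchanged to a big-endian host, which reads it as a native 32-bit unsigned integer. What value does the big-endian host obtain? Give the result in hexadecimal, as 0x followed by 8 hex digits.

1417588448 in 32-bit hexadecimal is 0x547EAEE0.
Stored little-endian, the bytes at ascending addresses are E0 AE 7E 54.
Read back as big-endian, the last byte is least significant, giving 0xE0AE7E54.

0xE0AE7E54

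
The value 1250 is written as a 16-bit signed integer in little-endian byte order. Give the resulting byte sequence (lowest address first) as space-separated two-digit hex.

E2 04

1250 in hexadecimal, padded to 16 bits, is 0x04E2.
Split into bytes (most-significant first): 04 E2.
Little-endian stores the least-significant byte at the lowest address.
So at ascending addresses the bytes are E2 04.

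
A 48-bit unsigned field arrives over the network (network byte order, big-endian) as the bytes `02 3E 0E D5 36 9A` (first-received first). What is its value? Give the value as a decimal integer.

In big-endian order the high byte comes first in memory.
The bytes are already most-significant first: 0x023E0ED5369A.
0x023E0ED5369A = 2465560082074.

2465560082074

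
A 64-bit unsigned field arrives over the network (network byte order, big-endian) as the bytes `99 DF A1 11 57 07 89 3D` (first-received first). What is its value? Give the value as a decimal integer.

Big-endian: lowest address holds the most-significant byte.
The bytes are already most-significant first: 0x99DFA1115707893D.
0x99DFA1115707893D = 11087757903456078141.

11087757903456078141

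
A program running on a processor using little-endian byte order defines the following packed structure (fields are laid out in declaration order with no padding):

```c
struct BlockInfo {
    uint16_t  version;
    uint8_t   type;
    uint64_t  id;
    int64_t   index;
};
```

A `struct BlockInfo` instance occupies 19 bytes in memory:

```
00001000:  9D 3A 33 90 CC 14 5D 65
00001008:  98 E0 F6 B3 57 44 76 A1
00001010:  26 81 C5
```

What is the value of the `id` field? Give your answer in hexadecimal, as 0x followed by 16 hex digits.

0xF6E098655D14CC90

`id` follows `version` (2 B), `type` (1 B), so it starts at offset 2 + 1 = 3 and occupies 8 bytes.
Bytes at offsets 3..10: 90 CC 14 5D 65 98 E0 F6.
Little-endian: lowest address holds the least-significant byte.
Reassemble most-significant byte first: F6 E0 98 65 5D 14 CC 90 → 0xF6E098655D14CC90.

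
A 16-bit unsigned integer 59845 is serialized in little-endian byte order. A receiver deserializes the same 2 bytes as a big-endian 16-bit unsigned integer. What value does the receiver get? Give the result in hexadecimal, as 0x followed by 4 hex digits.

59845 in 16-bit hexadecimal is 0xE9C5.
Stored little-endian, the bytes at ascending addresses are C5 E9.
Read back as big-endian, the last byte is least significant, giving 0xC5E9.

0xC5E9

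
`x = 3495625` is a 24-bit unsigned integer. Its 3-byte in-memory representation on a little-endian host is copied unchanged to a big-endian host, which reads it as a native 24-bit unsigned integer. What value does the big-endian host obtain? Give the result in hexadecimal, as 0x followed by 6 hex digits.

3495625 in 24-bit hexadecimal is 0x3556C9.
Stored little-endian, the bytes at ascending addresses are C9 56 35.
Read back as big-endian, the last byte is least significant, giving 0xC95635.

0xC95635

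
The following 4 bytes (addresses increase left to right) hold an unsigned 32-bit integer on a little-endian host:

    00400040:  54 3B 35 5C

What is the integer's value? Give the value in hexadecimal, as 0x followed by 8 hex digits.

0x5C353B54

In little-endian order the low byte comes first in memory.
Reassemble most-significant byte first: 5C 35 3B 54 → 0x5C353B54.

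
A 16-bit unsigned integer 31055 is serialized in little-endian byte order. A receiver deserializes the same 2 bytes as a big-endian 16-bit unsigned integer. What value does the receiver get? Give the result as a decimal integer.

20345

31055 in 16-bit hexadecimal is 0x794F.
Stored little-endian, the bytes at ascending addresses are 4F 79.
Read back as big-endian, the last byte is least significant, giving 0x4F79.
0x4F79 = 20345.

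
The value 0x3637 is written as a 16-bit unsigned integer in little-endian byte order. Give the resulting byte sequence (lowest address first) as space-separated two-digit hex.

Split into bytes (most-significant first): 36 37.
Little-endian: lowest address holds the least-significant byte.
So at ascending addresses the bytes are 37 36.

37 36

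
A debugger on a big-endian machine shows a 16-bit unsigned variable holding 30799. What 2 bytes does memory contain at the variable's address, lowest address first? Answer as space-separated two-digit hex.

30799 in hexadecimal, padded to 16 bits, is 0x784F.
Split into bytes (most-significant first): 78 4F.
Big-endian: lowest address holds the most-significant byte.
So the memory order matches the most-significant-first order: 78 4F.

78 4F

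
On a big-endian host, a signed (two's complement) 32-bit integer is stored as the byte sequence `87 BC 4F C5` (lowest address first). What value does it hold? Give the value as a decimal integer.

In big-endian order the high byte comes first in memory.
The bytes are already most-significant first: 0x87BC4FC5.
Top bit is set, so as a signed 32-bit value this is 0x87BC4FC5 − 2^32 = -2017701947.

-2017701947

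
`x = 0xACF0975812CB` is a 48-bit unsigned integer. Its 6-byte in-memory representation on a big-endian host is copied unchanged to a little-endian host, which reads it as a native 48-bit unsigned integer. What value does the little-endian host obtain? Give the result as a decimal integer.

223279656202412

Stored big-endian, the bytes at ascending addresses are AC F0 97 58 12 CB.
Read back as little-endian, the first byte is least significant, giving 0xCB125897F0AC.
0xCB125897F0AC = 223279656202412.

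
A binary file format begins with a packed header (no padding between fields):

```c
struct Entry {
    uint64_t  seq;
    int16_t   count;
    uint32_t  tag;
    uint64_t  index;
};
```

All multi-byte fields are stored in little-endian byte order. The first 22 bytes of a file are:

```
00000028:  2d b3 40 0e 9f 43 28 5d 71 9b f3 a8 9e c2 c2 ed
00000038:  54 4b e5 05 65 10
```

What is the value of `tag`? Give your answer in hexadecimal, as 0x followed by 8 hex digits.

`tag` follows `seq` (8 B), `count` (2 B), so it starts at offset 8 + 2 = 10 and occupies 4 bytes.
Bytes at offsets 10..13: F3 A8 9E C2.
In little-endian order the low byte comes first in memory.
Reassemble most-significant byte first: C2 9E A8 F3 → 0xC29EA8F3.

0xC29EA8F3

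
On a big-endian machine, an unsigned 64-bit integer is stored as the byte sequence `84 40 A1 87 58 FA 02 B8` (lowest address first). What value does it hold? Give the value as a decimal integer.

9529794414201406136

In big-endian order the high byte comes first in memory.
The bytes are already most-significant first: 0x8440A18758FA02B8.
0x8440A18758FA02B8 = 9529794414201406136.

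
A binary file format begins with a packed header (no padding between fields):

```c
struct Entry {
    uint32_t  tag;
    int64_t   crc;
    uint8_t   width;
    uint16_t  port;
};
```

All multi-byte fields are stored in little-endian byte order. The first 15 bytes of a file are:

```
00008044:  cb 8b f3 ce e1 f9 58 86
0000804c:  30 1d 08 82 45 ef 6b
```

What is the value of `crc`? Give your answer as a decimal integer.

`crc` follows `tag` (4 bytes), so it starts at byte offset 4 and occupies 8 bytes.
Bytes at offsets 4..11: E1 F9 58 86 30 1D 08 82.
In little-endian order the low byte comes first in memory.
Reassemble most-significant byte first: 82 08 1D 30 86 58 F9 E1 → 0x82081D308658F9E1.
Top bit is set, so as a signed 64-bit value this is 0x82081D308658F9E1 − 2^64 = -9076972954715620895.

-9076972954715620895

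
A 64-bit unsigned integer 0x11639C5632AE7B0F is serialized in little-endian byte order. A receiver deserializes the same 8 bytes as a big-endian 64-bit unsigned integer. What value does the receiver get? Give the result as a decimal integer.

1115676863929017105

Stored little-endian, the bytes at ascending addresses are 0F 7B AE 32 56 9C 63 11.
Read back as big-endian, the last byte is least significant, giving 0x0F7BAE32569C6311.
0x0F7BAE32569C6311 = 1115676863929017105.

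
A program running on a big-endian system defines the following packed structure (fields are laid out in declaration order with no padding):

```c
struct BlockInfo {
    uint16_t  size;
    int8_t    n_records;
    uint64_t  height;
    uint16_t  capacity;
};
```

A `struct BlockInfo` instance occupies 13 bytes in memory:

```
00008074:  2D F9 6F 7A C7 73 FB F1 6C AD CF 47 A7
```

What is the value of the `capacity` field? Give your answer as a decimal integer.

18343

`capacity` follows `size` (2 B), `n_records` (1 B), `height` (8 B), so it starts at offset 2 + 1 + 8 = 11 and occupies 2 bytes.
Bytes at offsets 11..12: 47 A7.
In big-endian order the high byte comes first in memory.
The bytes are already most-significant first: 0x47A7.
0x47A7 = 18343.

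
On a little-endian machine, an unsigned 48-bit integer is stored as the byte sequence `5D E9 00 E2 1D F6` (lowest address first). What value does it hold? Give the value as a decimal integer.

270608206195037

Little-endian stores the least-significant byte at the lowest address.
Reassemble most-significant byte first: F6 1D E2 00 E9 5D → 0xF61DE200E95D.
0xF61DE200E95D = 270608206195037.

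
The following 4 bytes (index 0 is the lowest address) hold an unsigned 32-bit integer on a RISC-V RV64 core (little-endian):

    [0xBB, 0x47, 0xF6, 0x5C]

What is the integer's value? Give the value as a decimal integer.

Little-endian stores the least-significant byte at the lowest address.
Reassemble most-significant byte first: 5C F6 47 BB → 0x5CF647BB.
0x5CF647BB = 1559644091.

1559644091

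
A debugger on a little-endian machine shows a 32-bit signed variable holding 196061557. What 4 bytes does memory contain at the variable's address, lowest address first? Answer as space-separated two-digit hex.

75 A9 AF 0B

196061557 in hexadecimal, padded to 32 bits, is 0x0BAFA975.
Split into bytes (most-significant first): 0B AF A9 75.
In little-endian order the low byte comes first in memory.
So at ascending addresses the bytes are 75 A9 AF 0B.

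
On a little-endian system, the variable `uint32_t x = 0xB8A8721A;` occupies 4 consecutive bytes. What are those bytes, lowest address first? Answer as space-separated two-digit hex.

Split into bytes (most-significant first): B8 A8 72 1A.
In little-endian order the low byte comes first in memory.
So at ascending addresses the bytes are 1A 72 A8 B8.

1A 72 A8 B8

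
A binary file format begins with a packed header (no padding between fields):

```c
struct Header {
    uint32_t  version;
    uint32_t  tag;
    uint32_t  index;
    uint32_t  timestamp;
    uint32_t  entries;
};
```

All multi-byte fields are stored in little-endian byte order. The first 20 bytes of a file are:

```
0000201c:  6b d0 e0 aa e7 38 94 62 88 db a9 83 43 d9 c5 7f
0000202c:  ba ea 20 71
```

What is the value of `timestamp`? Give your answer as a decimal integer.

`timestamp` follows `version` (4 B), `tag` (4 B), `index` (4 B), so it starts at offset 4 + 4 + 4 = 12 and occupies 4 bytes.
Bytes at offsets 12..15: 43 D9 C5 7F.
In little-endian order the low byte comes first in memory.
Reassemble most-significant byte first: 7F C5 D9 43 → 0x7FC5D943.
0x7FC5D943 = 2143672643.

2143672643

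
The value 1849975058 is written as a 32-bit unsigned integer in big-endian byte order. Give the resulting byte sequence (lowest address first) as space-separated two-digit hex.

6E 44 61 12

1849975058 in hexadecimal, padded to 32 bits, is 0x6E446112.
Split into bytes (most-significant first): 6E 44 61 12.
In big-endian order the high byte comes first in memory.
So the memory order matches the most-significant-first order: 6E 44 61 12.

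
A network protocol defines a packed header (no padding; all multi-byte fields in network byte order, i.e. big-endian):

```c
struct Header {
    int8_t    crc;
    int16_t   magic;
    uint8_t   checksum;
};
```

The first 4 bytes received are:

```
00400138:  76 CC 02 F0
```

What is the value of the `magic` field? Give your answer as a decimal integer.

`magic` follows `crc` (1 byte), so it starts at byte offset 1 and occupies 2 bytes.
Bytes at offsets 1..2: CC 02.
Big-endian: lowest address holds the most-significant byte.
The bytes are already most-significant first: 0xCC02.
Top bit is set, so as a signed 16-bit value this is 0xCC02 − 2^16 = -13310.

-13310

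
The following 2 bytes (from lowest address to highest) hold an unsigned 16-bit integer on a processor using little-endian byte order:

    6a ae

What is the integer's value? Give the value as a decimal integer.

Little-endian stores the least-significant byte at the lowest address.
Reassemble most-significant byte first: AE 6A → 0xAE6A.
0xAE6A = 44650.

44650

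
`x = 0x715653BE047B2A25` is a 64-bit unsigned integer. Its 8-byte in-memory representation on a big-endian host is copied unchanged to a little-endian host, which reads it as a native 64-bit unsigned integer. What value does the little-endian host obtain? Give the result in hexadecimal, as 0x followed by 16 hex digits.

0x252A7B04BE535671

Stored big-endian, the bytes at ascending addresses are 71 56 53 BE 04 7B 2A 25.
Read back as little-endian, the first byte is least significant, giving 0x252A7B04BE535671.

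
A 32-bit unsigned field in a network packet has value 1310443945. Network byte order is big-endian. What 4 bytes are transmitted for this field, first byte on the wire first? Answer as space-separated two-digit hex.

1310443945 in hexadecimal, padded to 32 bits, is 0x4E1BC9A9.
Split into bytes (most-significant first): 4E 1B C9 A9.
Big-endian: lowest address holds the most-significant byte.
So the memory order matches the most-significant-first order: 4E 1B C9 A9.

4E 1B C9 A9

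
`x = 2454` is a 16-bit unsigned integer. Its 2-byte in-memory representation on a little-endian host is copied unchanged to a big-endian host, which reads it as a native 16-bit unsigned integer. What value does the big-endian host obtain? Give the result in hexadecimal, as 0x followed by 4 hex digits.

0x9609

2454 in 16-bit hexadecimal is 0x0996.
Stored little-endian, the bytes at ascending addresses are 96 09.
Read back as big-endian, the last byte is least significant, giving 0x9609.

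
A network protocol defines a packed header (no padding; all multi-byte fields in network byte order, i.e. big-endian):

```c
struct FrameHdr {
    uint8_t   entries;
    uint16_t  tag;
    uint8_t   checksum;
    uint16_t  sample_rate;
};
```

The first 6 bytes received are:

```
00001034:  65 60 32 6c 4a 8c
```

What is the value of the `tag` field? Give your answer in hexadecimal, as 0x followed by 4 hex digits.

0x6032

`tag` follows `entries` (1 byte), so it starts at byte offset 1 and occupies 2 bytes.
Bytes at offsets 1..2: 60 32.
Big-endian: lowest address holds the most-significant byte.
The bytes are already most-significant first: 0x6032.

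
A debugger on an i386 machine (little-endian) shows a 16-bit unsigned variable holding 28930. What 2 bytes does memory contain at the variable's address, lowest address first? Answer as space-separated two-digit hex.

02 71

28930 in hexadecimal, padded to 16 bits, is 0x7102.
Split into bytes (most-significant first): 71 02.
Little-endian stores the least-significant byte at the lowest address.
So at ascending addresses the bytes are 02 71.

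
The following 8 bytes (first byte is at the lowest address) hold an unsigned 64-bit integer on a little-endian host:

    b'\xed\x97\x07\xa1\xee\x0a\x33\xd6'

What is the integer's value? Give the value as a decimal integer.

In little-endian order the low byte comes first in memory.
Reassemble most-significant byte first: D6 33 0A EE A1 07 97 ED → 0xD6330AEEA10797ED.
0xD6330AEEA10797ED = 15434692367948945389.

15434692367948945389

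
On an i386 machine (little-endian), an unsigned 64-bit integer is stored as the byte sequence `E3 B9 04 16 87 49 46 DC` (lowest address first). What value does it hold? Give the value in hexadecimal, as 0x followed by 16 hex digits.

0xDC4649871604B9E3

In little-endian order the low byte comes first in memory.
Reassemble most-significant byte first: DC 46 49 87 16 04 B9 E3 → 0xDC4649871604B9E3.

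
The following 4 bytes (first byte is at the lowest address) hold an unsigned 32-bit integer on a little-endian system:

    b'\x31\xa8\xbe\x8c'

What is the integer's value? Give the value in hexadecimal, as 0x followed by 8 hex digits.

Little-endian: lowest address holds the least-significant byte.
Reassemble most-significant byte first: 8C BE A8 31 → 0x8CBEA831.

0x8CBEA831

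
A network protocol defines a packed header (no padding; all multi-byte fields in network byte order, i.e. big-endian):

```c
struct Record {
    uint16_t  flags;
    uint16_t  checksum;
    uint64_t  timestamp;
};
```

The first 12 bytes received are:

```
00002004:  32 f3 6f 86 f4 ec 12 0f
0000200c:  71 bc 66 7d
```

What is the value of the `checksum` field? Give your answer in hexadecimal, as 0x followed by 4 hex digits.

0x6F86

`checksum` follows `flags` (2 bytes), so it starts at byte offset 2 and occupies 2 bytes.
Bytes at offsets 2..3: 6F 86.
Big-endian: lowest address holds the most-significant byte.
The bytes are already most-significant first: 0x6F86.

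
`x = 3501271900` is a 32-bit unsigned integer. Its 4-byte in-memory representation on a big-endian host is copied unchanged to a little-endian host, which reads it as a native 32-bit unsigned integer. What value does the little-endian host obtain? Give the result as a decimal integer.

1546367440

3501271900 in 32-bit hexadecimal is 0xD0B12B5C.
Stored big-endian, the bytes at ascending addresses are D0 B1 2B 5C.
Read back as little-endian, the first byte is least significant, giving 0x5C2BB1D0.
0x5C2BB1D0 = 1546367440.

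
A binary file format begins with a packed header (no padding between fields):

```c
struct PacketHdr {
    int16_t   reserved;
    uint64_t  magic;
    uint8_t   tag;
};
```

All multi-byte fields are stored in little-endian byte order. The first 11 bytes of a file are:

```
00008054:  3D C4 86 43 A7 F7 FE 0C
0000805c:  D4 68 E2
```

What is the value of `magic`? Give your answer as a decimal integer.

`magic` follows `reserved` (2 bytes), so it starts at byte offset 2 and occupies 8 bytes.
Bytes at offsets 2..9: 86 43 A7 F7 FE 0C D4 68.
Little-endian: lowest address holds the least-significant byte.
Reassemble most-significant byte first: 68 D4 0C FE F7 A7 43 86 → 0x68D40CFEF7A74386.
0x68D40CFEF7A74386 = 7553676764223325062.

7553676764223325062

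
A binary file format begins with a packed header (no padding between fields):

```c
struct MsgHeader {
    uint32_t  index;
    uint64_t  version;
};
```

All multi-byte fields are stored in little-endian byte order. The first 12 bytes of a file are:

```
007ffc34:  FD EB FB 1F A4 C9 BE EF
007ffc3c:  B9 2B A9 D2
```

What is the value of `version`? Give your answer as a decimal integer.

15179712096620169636

`version` follows `index` (4 bytes), so it starts at byte offset 4 and occupies 8 bytes.
Bytes at offsets 4..11: A4 C9 BE EF B9 2B A9 D2.
Little-endian: lowest address holds the least-significant byte.
Reassemble most-significant byte first: D2 A9 2B B9 EF BE C9 A4 → 0xD2A92BB9EFBEC9A4.
0xD2A92BB9EFBEC9A4 = 15179712096620169636.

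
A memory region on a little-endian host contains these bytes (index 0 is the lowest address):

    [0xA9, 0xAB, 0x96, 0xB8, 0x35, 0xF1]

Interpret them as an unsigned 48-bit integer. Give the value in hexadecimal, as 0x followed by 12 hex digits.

In little-endian order the low byte comes first in memory.
Reassemble most-significant byte first: F1 35 B8 96 AB A9 → 0xF135B896ABA9.

0xF135B896ABA9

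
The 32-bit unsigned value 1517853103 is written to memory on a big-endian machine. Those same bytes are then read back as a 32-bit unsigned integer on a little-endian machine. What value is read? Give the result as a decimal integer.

2946070618

1517853103 in 32-bit hexadecimal is 0x5A7899AF.
Stored big-endian, the bytes at ascending addresses are 5A 78 99 AF.
Read back as little-endian, the first byte is least significant, giving 0xAF99785A.
0xAF99785A = 2946070618.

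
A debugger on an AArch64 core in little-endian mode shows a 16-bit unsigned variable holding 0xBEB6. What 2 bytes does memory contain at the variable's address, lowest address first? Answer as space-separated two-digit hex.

B6 BE

Split into bytes (most-significant first): BE B6.
Little-endian stores the least-significant byte at the lowest address.
So at ascending addresses the bytes are B6 BE.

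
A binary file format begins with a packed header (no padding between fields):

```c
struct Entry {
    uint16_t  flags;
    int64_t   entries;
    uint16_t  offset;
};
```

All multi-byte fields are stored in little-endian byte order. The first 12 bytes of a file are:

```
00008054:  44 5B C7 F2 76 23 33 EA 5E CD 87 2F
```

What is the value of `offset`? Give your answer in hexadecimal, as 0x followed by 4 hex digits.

`offset` follows `flags` (2 B), `entries` (8 B), so it starts at offset 2 + 8 = 10 and occupies 2 bytes.
Bytes at offsets 10..11: 87 2F.
Little-endian: lowest address holds the least-significant byte.
Reassemble most-significant byte first: 2F 87 → 0x2F87.

0x2F87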